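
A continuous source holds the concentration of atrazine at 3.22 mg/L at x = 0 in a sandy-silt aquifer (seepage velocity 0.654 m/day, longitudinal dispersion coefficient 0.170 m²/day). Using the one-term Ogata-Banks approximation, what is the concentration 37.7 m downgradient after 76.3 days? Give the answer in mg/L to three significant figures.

3.19 mg/L

For a continuous step input, C/C₀ ≈ ½·erfc((x−vt)/(2√(Dt))).
vt = 0.654 × 76.3 = 49.9002 m and 2√(Dt) = 2√(0.170 × 76.3) = 7.203 m.
Argument (x−vt)/(2√(Dt)) = (37.7 − 49.9002)/7.203 = -1.694; ½·erfc(-1.694) = 0.9917.
C = 3.22 × 0.9917 = 3.19 mg/L.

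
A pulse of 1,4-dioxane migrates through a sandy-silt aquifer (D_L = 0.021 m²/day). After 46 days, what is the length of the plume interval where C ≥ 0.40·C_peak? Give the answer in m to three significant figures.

The plume is Gaussian with σ = √(2Dt) = √(2 × 0.021 × 46) = 1.390 m.
C/C_peak = exp(−Δx²/(2σ²)) = 0.40 ⇒ Δx = σ·√(−2 ln 0.40) = 1.390 × 1.354 = 1.882 m.
Width = 2Δx = 3.76 m.

3.76 m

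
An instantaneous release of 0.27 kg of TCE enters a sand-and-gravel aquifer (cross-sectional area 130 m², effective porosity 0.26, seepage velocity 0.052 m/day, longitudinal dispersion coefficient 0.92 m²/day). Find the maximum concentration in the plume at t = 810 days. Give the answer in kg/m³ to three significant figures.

8.25e-05 kg/m³

The peak of an instantaneous 1D plume sits at x = vt; there the Gaussian factor is 1 and C_max = M/(n_e·A·√(4πDt)), where n_e·A is the pore area the mass is dissolved in.
√(4πDt) = √(4π × 0.92 × 810) = 96.77 m, so C_max = 0.27/(0.26 × 130 × 96.77) = 8.25e-05 kg/m³.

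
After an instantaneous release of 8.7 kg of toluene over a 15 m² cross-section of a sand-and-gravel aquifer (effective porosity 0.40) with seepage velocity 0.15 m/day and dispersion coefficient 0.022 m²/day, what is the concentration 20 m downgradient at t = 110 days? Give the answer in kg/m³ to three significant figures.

For an instantaneous plane source, C(x,t) = M/(n_e·A·√(4πDt)) · exp(−(x−vt)²/(4Dt)), with n_e·A the pore (flow) area.
Plume center vt = 0.15 × 110 = 16.5 m, so the well at 20 m is 3.5 m downgradient of the peak.
√(4πDt) = 5.515 m, giving peak height M/(n_e·A·√(4πDt)) = 8.7/(0.40 × 15 × 5.515) = 0.2629 kg/m³.
(x−vt)²/(4Dt) = (3.5)²/(4 × 0.022 × 110) = 1.265; exp(−1.265) = 0.2822.
C = 0.2629 × 0.2822 = 0.0742 kg/m³.

0.0742 kg/m³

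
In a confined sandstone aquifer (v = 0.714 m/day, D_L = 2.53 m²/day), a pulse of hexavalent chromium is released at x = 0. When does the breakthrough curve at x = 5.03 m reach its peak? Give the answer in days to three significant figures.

3.65 days

For the 1D instantaneous-source solution, setting ∂C/∂t = 0 at fixed x gives v²t² + 2Dt − x² = 0, so t = (√(D² + v²x²) − D)/v².
√(D² + v²x²) = √(2.53² + 0.714² × 5.03²) = 4.393; v² = 0.509796.
t = (4.393 − 2.53)/0.509796 = 3.65 days (vs. the pure-advection estimate x/v = 7.04 d).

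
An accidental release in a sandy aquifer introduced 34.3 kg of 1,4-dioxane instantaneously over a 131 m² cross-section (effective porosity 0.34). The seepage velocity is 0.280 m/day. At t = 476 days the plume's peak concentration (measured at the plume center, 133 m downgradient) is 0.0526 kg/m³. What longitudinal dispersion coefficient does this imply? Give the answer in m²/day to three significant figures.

0.0358 m²/day

At the plume center C_max = M/(n_e·A·√(4πDt)), so D = M²/(4πt·(n_e·A·C_max)²).
n_e·A·C_max = 0.34 × 131 × 0.0526 = 2.343 kg/m.
D = 34.3²/(4π × 476 × 2.343²) = 0.0358 m²/day.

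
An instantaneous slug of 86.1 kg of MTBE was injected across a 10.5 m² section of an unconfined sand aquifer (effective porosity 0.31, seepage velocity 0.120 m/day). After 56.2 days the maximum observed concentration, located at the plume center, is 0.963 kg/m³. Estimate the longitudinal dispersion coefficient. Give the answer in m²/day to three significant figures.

1.07 m²/day

At the plume center C_max = M/(n_e·A·√(4πDt)), so D = M²/(4πt·(n_e·A·C_max)²).
n_e·A·C_max = 0.31 × 10.5 × 0.963 = 3.135 kg/m.
D = 86.1²/(4π × 56.2 × 3.135²) = 1.07 m²/day.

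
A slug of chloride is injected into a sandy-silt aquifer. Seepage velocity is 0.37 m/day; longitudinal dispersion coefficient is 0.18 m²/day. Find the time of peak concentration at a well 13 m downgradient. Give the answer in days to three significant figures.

33.8 days

For the 1D instantaneous-source solution, setting ∂C/∂t = 0 at fixed x gives v²t² + 2Dt − x² = 0, so t = (√(D² + v²x²) − D)/v².
√(D² + v²x²) = √(0.18² + 0.37² × 13²) = 4.813; v² = 0.1369.
t = (4.813 − 0.18)/0.1369 = 33.8 days (vs. the pure-advection estimate x/v = 35.1 d).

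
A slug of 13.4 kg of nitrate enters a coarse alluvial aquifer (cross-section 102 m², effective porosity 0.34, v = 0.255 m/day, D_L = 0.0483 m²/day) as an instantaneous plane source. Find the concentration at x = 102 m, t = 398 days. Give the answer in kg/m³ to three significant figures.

For an instantaneous plane source, C(x,t) = M/(n_e·A·√(4πDt)) · exp(−(x−vt)²/(4Dt)), with n_e·A the pore (flow) area.
Plume center vt = 0.255 × 398 = 101.49 m, so the well at 102 m is 0.51 m downgradient of the peak.
√(4πDt) = 15.54 m, giving peak height M/(n_e·A·√(4πDt)) = 13.4/(0.34 × 102 × 15.54) = 0.02486 kg/m³.
(x−vt)²/(4Dt) = (0.51)²/(4 × 0.0483 × 398) = 0.003383; exp(−0.003383) = 0.9966.
C = 0.02486 × 0.9966 = 0.0248 kg/m³.

0.0248 kg/m³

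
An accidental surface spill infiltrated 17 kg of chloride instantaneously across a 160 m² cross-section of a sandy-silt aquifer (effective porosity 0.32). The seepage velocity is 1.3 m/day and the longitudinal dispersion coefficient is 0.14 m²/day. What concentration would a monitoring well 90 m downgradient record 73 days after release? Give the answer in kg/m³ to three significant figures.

0.0163 kg/m³

For an instantaneous plane source, C(x,t) = M/(n_e·A·√(4πDt)) · exp(−(x−vt)²/(4Dt)), with n_e·A the pore (flow) area.
Plume center vt = 1.3 × 73 = 94.9 m, so the well at 90 m is 4.9 m upgradient of the peak.
√(4πDt) = 11.33 m, giving peak height M/(n_e·A·√(4πDt)) = 17/(0.32 × 160 × 11.33) = 0.02931 kg/m³.
(x−vt)²/(4Dt) = (-4.9)²/(4 × 0.14 × 73) = 0.5873; exp(−0.5873) = 0.5558.
C = 0.02931 × 0.5558 = 0.0163 kg/m³.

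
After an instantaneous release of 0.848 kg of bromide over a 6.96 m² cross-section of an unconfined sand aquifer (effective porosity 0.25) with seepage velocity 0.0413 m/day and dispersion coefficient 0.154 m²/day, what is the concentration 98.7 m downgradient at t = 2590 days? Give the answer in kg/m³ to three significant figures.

For an instantaneous plane source, C(x,t) = M/(n_e·A·√(4πDt)) · exp(−(x−vt)²/(4Dt)), with n_e·A the pore (flow) area.
Plume center vt = 0.0413 × 2590 = 106.967 m, so the well at 98.7 m is 8.267 m upgradient of the peak.
√(4πDt) = 70.80 m, giving peak height M/(n_e·A·√(4πDt)) = 0.848/(0.25 × 6.96 × 70.80) = 0.006884 kg/m³.
(x−vt)²/(4Dt) = (-8.267)²/(4 × 0.154 × 2590) = 0.04284; exp(−0.04284) = 0.9581.
C = 0.006884 × 0.9581 = 0.00660 kg/m³.

0.00660 kg/m³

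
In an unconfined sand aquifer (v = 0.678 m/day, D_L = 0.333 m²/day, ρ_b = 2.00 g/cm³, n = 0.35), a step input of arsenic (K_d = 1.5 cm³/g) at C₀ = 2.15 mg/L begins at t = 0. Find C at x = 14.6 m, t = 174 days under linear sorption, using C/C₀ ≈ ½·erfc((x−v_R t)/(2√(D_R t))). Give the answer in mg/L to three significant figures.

0.552 mg/L

Retardation factor R = 1 + ρ_b·K_d/n = 1 + 2.00 × 1.5/0.35 = 9.571.
Sorption retards both mechanisms: v_R = v/R = 0.07084 m/day, D_R = D/R = 0.03479 m²/day.
v_R·t = 0.07084 × 174 = 12.32616 m; 2√(D_R t) = 4.921 m; argument = (14.6 − 12.32616)/4.921 = 0.4621.
C = C₀ × ½·erfc(0.4621) = 2.15 × 0.2567 = 0.552 mg/L.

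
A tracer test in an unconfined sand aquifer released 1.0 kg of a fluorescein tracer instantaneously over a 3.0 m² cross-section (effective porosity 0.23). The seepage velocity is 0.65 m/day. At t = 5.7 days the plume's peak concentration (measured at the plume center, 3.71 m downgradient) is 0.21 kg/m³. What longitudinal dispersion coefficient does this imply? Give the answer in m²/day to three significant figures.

At the plume center C_max = M/(n_e·A·√(4πDt)), so D = M²/(4πt·(n_e·A·C_max)²).
n_e·A·C_max = 0.23 × 3.0 × 0.21 = 0.1449 kg/m.
D = 1.0²/(4π × 5.7 × 0.1449²) = 0.665 m²/day.

0.665 m²/day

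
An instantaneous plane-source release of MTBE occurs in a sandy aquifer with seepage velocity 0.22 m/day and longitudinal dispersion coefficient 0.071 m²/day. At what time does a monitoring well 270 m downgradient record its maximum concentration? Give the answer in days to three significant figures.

For the 1D instantaneous-source solution, setting ∂C/∂t = 0 at fixed x gives v²t² + 2Dt − x² = 0, so t = (√(D² + v²x²) − D)/v².
√(D² + v²x²) = √(0.071² + 0.22² × 270²) = 59.40; v² = 0.0484.
t = (59.40 − 0.071)/0.0484 = 1230 days (vs. the pure-advection estimate x/v = 1230 d).

1230 days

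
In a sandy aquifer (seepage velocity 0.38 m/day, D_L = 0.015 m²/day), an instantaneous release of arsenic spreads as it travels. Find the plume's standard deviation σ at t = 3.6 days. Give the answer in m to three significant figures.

0.329 m

Dispersive spreading gives a Gaussian with σ² = 2Dt; advection only shifts the center.
σ = √(2 × 0.015 × 3.6) = 0.329 m.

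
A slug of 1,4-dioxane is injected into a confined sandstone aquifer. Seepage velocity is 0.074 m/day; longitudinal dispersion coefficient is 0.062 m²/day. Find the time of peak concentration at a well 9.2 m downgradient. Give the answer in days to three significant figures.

For the 1D instantaneous-source solution, setting ∂C/∂t = 0 at fixed x gives v²t² + 2Dt − x² = 0, so t = (√(D² + v²x²) − D)/v².
√(D² + v²x²) = √(0.062² + 0.074² × 9.2²) = 0.6836; v² = 0.005476.
t = (0.6836 − 0.062)/0.005476 = 114 days (vs. the pure-advection estimate x/v = 124 d).

114 days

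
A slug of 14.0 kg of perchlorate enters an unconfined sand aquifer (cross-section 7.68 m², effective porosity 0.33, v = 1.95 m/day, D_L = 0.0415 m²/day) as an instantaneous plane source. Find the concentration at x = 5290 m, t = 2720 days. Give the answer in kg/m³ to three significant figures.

For an instantaneous plane source, C(x,t) = M/(n_e·A·√(4πDt)) · exp(−(x−vt)²/(4Dt)), with n_e·A the pore (flow) area.
Plume center vt = 1.95 × 2720 = 5304 m, so the well at 5290 m is 14 m upgradient of the peak.
√(4πDt) = 37.66 m, giving peak height M/(n_e·A·√(4πDt)) = 14.0/(0.33 × 7.68 × 37.66) = 0.1467 kg/m³.
(x−vt)²/(4Dt) = (-14)²/(4 × 0.0415 × 2720) = 0.4341; exp(−0.4341) = 0.6478.
C = 0.1467 × 0.6478 = 0.0950 kg/m³.

0.0950 kg/m³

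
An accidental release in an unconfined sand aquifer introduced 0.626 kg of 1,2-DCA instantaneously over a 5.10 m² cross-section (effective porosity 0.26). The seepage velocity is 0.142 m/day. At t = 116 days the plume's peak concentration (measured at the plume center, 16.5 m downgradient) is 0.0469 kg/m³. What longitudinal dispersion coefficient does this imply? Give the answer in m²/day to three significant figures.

At the plume center C_max = M/(n_e·A·√(4πDt)), so D = M²/(4πt·(n_e·A·C_max)²).
n_e·A·C_max = 0.26 × 5.10 × 0.0469 = 0.06219 kg/m.
D = 0.626²/(4π × 116 × 0.06219²) = 0.0695 m²/day.

0.0695 m²/day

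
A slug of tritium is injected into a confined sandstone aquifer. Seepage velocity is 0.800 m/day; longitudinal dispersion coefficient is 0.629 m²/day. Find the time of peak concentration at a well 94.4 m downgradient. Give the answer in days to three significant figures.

117 days

For the 1D instantaneous-source solution, setting ∂C/∂t = 0 at fixed x gives v²t² + 2Dt − x² = 0, so t = (√(D² + v²x²) − D)/v².
√(D² + v²x²) = √(0.629² + 0.800² × 94.4²) = 75.52; v² = 0.64.
t = (75.52 − 0.629)/0.64 = 117 days (vs. the pure-advection estimate x/v = 118 d).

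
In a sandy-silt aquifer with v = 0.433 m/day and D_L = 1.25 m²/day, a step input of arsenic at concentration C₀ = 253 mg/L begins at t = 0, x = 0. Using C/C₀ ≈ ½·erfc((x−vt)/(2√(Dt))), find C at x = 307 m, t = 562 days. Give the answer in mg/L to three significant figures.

For a continuous step input, C/C₀ ≈ ½·erfc((x−vt)/(2√(Dt))).
vt = 0.433 × 562 = 243.346 m and 2√(Dt) = 2√(1.25 × 562) = 53.01 m.
Argument (x−vt)/(2√(Dt)) = (307 − 243.346)/53.01 = 1.201; ½·erfc(1.201) = 0.04471.
C = 253 × 0.04471 = 11.3 mg/L.

11.3 mg/L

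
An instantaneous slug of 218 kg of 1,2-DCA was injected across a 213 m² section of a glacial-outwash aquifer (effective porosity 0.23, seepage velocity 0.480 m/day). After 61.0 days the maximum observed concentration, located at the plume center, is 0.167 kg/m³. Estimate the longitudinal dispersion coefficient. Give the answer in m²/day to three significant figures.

At the plume center C_max = M/(n_e·A·√(4πDt)), so D = M²/(4πt·(n_e·A·C_max)²).
n_e·A·C_max = 0.23 × 213 × 0.167 = 8.181 kg/m.
D = 218²/(4π × 61.0 × 8.181²) = 0.926 m²/day.

0.926 m²/day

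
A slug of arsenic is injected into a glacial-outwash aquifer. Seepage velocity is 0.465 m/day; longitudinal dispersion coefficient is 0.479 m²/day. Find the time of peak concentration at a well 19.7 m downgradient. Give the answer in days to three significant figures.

40.2 days

For the 1D instantaneous-source solution, setting ∂C/∂t = 0 at fixed x gives v²t² + 2Dt − x² = 0, so t = (√(D² + v²x²) − D)/v².
√(D² + v²x²) = √(0.479² + 0.465² × 19.7²) = 9.173; v² = 0.216225.
t = (9.173 − 0.479)/0.216225 = 40.2 days (vs. the pure-advection estimate x/v = 42.4 d).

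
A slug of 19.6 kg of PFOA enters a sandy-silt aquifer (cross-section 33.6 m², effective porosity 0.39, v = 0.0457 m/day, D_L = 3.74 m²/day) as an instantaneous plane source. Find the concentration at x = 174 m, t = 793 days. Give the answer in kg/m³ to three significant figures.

For an instantaneous plane source, C(x,t) = M/(n_e·A·√(4πDt)) · exp(−(x−vt)²/(4Dt)), with n_e·A the pore (flow) area.
Plume center vt = 0.0457 × 793 = 36.2401 m, so the well at 174 m is 137.7599 m downgradient of the peak.
√(4πDt) = 193.1 m, giving peak height M/(n_e·A·√(4πDt)) = 19.6/(0.39 × 33.6 × 193.1) = 0.007746 kg/m³.
(x−vt)²/(4Dt) = (137.7599)²/(4 × 3.74 × 793) = 1.600; exp(−1.600) = 0.2019.
C = 0.007746 × 0.2019 = 0.00156 kg/m³.

0.00156 kg/m³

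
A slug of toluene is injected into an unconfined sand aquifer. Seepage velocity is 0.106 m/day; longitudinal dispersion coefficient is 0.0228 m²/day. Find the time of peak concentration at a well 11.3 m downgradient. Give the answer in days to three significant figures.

105 days

For the 1D instantaneous-source solution, setting ∂C/∂t = 0 at fixed x gives v²t² + 2Dt − x² = 0, so t = (√(D² + v²x²) − D)/v².
√(D² + v²x²) = √(0.0228² + 0.106² × 11.3²) = 1.198; v² = 0.011236.
t = (1.198 − 0.0228)/0.011236 = 105 days (vs. the pure-advection estimate x/v = 107 d).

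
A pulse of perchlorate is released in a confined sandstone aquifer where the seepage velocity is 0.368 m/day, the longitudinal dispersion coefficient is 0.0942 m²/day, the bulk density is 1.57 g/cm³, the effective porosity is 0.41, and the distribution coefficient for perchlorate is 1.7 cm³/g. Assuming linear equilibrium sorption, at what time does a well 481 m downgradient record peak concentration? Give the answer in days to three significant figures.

Retardation factor R = 1 + ρ_b·K_d/n = 1 + 1.57 × 1.7/0.41 = 7.510.
Sorption retards both mechanisms: v_R = v/R = 0.04900 m/day, D_R = D/R = 0.01254 m²/day.
Peak time from v_R²t² + 2D_R t − x² = 0: t = (√(D_R² + v_R²x²) − D_R)/v_R².
√(D_R² + v_R²x²) = √(0.01254² + 0.04900² × 481²) = 23.57; v_R² = 0.002401.
t = (23.57 − 0.01254)/0.002401 = 9810 days.

9810 days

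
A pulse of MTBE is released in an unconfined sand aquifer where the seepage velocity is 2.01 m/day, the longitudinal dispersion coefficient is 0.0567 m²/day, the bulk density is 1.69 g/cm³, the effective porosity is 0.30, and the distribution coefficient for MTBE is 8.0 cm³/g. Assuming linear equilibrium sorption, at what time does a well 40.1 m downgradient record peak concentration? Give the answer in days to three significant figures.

918 days

Retardation factor R = 1 + ρ_b·K_d/n = 1 + 1.69 × 8.0/0.30 = 46.07.
Sorption retards both mechanisms: v_R = v/R = 0.04363 m/day, D_R = D/R = 0.001231 m²/day.
Peak time from v_R²t² + 2D_R t − x² = 0: t = (√(D_R² + v_R²x²) − D_R)/v_R².
√(D_R² + v_R²x²) = √(0.001231² + 0.04363² × 40.1²) = 1.750; v_R² = 0.001904.
t = (1.750 − 0.001231)/0.001904 = 918 days.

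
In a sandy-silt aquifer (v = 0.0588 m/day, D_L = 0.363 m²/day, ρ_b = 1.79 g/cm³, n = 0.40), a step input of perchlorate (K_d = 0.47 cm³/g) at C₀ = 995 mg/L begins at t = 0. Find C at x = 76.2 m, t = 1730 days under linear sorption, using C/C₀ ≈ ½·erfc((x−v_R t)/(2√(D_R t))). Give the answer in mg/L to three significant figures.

Retardation factor R = 1 + ρ_b·K_d/n = 1 + 1.79 × 0.47/0.40 = 3.103.
Sorption retards both mechanisms: v_R = v/R = 0.01895 m/day, D_R = D/R = 0.1170 m²/day.
v_R·t = 0.01895 × 1730 = 32.7835 m; 2√(D_R t) = 28.45 m; argument = (76.2 − 32.7835)/28.45 = 1.526.
C = C₀ × ½·erfc(1.526) = 995 × 0.01546 = 15.4 mg/L.

15.4 mg/L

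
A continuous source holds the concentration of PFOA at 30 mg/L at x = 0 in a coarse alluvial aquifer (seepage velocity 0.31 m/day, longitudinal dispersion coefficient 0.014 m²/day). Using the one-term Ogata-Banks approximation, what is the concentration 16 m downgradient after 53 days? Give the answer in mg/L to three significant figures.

19.1 mg/L

For a continuous step input, C/C₀ ≈ ½·erfc((x−vt)/(2√(Dt))).
vt = 0.31 × 53 = 16.43 m and 2√(Dt) = 2√(0.014 × 53) = 1.723 m.
Argument (x−vt)/(2√(Dt)) = (16 − 16.43)/1.723 = -0.2496; ½·erfc(-0.2496) = 0.6380.
C = 30 × 0.6380 = 19.1 mg/L.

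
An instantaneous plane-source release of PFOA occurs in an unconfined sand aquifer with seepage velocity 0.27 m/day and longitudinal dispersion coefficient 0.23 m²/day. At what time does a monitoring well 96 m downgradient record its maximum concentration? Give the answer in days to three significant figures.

For the 1D instantaneous-source solution, setting ∂C/∂t = 0 at fixed x gives v²t² + 2Dt − x² = 0, so t = (√(D² + v²x²) − D)/v².
√(D² + v²x²) = √(0.23² + 0.27² × 96²) = 25.92; v² = 0.0729.
t = (25.92 − 0.23)/0.0729 = 352 days (vs. the pure-advection estimate x/v = 356 d).

352 days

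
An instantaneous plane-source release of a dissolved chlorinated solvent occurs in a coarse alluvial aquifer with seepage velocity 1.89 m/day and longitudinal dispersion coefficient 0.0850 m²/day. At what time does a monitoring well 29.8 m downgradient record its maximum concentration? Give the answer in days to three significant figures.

For the 1D instantaneous-source solution, setting ∂C/∂t = 0 at fixed x gives v²t² + 2Dt − x² = 0, so t = (√(D² + v²x²) − D)/v².
√(D² + v²x²) = √(0.0850² + 1.89² × 29.8²) = 56.32; v² = 3.5721.
t = (56.32 − 0.0850)/3.5721 = 15.7 days (vs. the pure-advection estimate x/v = 15.8 d).

15.7 days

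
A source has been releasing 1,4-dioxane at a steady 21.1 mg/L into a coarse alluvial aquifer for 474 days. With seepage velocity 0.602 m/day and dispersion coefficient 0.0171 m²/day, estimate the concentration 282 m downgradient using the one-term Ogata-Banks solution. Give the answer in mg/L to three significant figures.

16.8 mg/L

For a continuous step input, C/C₀ ≈ ½·erfc((x−vt)/(2√(Dt))).
vt = 0.602 × 474 = 285.348 m and 2√(Dt) = 2√(0.0171 × 474) = 5.694 m.
Argument (x−vt)/(2√(Dt)) = (282 − 285.348)/5.694 = -0.5880; ½·erfc(-0.5880) = 0.7972.
C = 21.1 × 0.7972 = 16.8 mg/L.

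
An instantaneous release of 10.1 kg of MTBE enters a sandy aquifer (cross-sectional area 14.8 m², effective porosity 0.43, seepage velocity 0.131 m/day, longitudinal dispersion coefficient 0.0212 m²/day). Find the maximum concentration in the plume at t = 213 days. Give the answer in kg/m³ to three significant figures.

The peak of an instantaneous 1D plume sits at x = vt; there the Gaussian factor is 1 and C_max = M/(n_e·A·√(4πDt)), where n_e·A is the pore area the mass is dissolved in.
√(4πDt) = √(4π × 0.0212 × 213) = 7.533 m, so C_max = 10.1/(0.43 × 14.8 × 7.533) = 0.211 kg/m³.

0.211 kg/m³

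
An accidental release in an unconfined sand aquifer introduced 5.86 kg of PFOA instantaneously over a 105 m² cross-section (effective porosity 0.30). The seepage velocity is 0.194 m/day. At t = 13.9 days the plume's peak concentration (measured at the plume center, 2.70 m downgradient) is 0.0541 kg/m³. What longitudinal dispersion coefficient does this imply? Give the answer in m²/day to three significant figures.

0.0677 m²/day

At the plume center C_max = M/(n_e·A·√(4πDt)), so D = M²/(4πt·(n_e·A·C_max)²).
n_e·A·C_max = 0.30 × 105 × 0.0541 = 1.704 kg/m.
D = 5.86²/(4π × 13.9 × 1.704²) = 0.0677 m²/day.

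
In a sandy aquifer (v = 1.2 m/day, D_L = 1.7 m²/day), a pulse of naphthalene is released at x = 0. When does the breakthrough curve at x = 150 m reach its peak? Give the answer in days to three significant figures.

124 days

For the 1D instantaneous-source solution, setting ∂C/∂t = 0 at fixed x gives v²t² + 2Dt − x² = 0, so t = (√(D² + v²x²) − D)/v².
√(D² + v²x²) = √(1.7² + 1.2² × 150²) = 180.0; v² = 1.44.
t = (180.0 − 1.7)/1.44 = 124 days (vs. the pure-advection estimate x/v = 125 d).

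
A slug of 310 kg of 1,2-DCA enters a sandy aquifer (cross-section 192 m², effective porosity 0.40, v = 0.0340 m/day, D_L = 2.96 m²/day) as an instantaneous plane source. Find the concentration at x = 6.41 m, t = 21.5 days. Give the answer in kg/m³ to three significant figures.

0.126 kg/m³

For an instantaneous plane source, C(x,t) = M/(n_e·A·√(4πDt)) · exp(−(x−vt)²/(4Dt)), with n_e·A the pore (flow) area.
Plume center vt = 0.0340 × 21.5 = 0.731 m, so the well at 6.41 m is 5.679 m downgradient of the peak.
√(4πDt) = 28.28 m, giving peak height M/(n_e·A·√(4πDt)) = 310/(0.40 × 192 × 28.28) = 0.1427 kg/m³.
(x−vt)²/(4Dt) = (5.679)²/(4 × 2.96 × 21.5) = 0.1267; exp(−0.1267) = 0.8810.
C = 0.1427 × 0.8810 = 0.126 kg/m³.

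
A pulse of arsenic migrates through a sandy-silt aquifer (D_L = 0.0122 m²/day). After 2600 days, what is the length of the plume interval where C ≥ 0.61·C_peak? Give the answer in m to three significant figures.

15.8 m

The plume is Gaussian with σ = √(2Dt) = √(2 × 0.0122 × 2600) = 7.965 m.
C/C_peak = exp(−Δx²/(2σ²)) = 0.61 ⇒ Δx = σ·√(−2 ln 0.61) = 7.965 × 0.9943 = 7.920 m.
Width = 2Δx = 15.8 m.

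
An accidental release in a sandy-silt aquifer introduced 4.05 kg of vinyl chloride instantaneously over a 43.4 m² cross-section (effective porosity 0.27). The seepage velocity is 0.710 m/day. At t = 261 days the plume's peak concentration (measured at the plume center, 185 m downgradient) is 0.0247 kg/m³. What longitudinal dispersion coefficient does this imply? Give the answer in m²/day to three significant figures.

At the plume center C_max = M/(n_e·A·√(4πDt)), so D = M²/(4πt·(n_e·A·C_max)²).
n_e·A·C_max = 0.27 × 43.4 × 0.0247 = 0.2894 kg/m.
D = 4.05²/(4π × 261 × 0.2894²) = 0.0597 m²/day.

0.0597 m²/day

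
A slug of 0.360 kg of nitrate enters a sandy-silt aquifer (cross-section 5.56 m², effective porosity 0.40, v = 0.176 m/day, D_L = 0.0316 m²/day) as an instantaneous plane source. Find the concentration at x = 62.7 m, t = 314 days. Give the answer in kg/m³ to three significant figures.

0.00360 kg/m³

For an instantaneous plane source, C(x,t) = M/(n_e·A·√(4πDt)) · exp(−(x−vt)²/(4Dt)), with n_e·A the pore (flow) area.
Plume center vt = 0.176 × 314 = 55.264 m, so the well at 62.7 m is 7.436 m downgradient of the peak.
√(4πDt) = 11.17 m, giving peak height M/(n_e·A·√(4πDt)) = 0.360/(0.40 × 5.56 × 11.17) = 0.01449 kg/m³.
(x−vt)²/(4Dt) = (7.436)²/(4 × 0.0316 × 314) = 1.393; exp(−1.393) = 0.2483.
C = 0.01449 × 0.2483 = 0.00360 kg/m³.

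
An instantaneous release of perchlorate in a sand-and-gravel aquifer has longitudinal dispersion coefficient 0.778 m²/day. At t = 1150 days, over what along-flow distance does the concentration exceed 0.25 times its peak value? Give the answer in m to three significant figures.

141 m

The plume is Gaussian with σ = √(2Dt) = √(2 × 0.778 × 1150) = 42.30 m.
C/C_peak = exp(−Δx²/(2σ²)) = 0.25 ⇒ Δx = σ·√(−2 ln 0.25) = 42.30 × 1.665 = 70.43 m.
Width = 2Δx = 141 m.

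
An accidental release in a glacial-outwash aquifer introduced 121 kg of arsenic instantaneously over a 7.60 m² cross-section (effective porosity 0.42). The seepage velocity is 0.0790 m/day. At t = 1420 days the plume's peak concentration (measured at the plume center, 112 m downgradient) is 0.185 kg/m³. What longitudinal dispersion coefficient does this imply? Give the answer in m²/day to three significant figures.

2.35 m²/day

At the plume center C_max = M/(n_e·A·√(4πDt)), so D = M²/(4πt·(n_e·A·C_max)²).
n_e·A·C_max = 0.42 × 7.60 × 0.185 = 0.5905 kg/m.
D = 121²/(4π × 1420 × 0.5905²) = 2.35 m²/day.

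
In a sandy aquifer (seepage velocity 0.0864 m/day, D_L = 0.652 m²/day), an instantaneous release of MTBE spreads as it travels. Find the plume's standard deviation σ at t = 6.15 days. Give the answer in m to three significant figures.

Dispersive spreading gives a Gaussian with σ² = 2Dt; advection only shifts the center.
σ = √(2 × 0.652 × 6.15) = 2.83 m.

2.83 m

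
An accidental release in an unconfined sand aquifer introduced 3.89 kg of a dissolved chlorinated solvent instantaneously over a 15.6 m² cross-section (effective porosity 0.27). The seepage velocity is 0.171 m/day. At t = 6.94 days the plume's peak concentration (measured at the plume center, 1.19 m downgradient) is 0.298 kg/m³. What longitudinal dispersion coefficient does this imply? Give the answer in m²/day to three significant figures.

0.110 m²/day

At the plume center C_max = M/(n_e·A·√(4πDt)), so D = M²/(4πt·(n_e·A·C_max)²).
n_e·A·C_max = 0.27 × 15.6 × 0.298 = 1.255 kg/m.
D = 3.89²/(4π × 6.94 × 1.255²) = 0.110 m²/day.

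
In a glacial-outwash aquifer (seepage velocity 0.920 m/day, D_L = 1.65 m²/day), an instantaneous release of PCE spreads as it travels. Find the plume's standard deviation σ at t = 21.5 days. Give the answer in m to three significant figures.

Dispersive spreading gives a Gaussian with σ² = 2Dt; advection only shifts the center.
σ = √(2 × 1.65 × 21.5) = 8.42 m.

8.42 m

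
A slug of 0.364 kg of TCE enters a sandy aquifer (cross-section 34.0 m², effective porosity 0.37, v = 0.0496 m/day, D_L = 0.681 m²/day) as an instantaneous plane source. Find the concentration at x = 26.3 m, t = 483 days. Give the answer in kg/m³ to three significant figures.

For an instantaneous plane source, C(x,t) = M/(n_e·A·√(4πDt)) · exp(−(x−vt)²/(4Dt)), with n_e·A the pore (flow) area.
Plume center vt = 0.0496 × 483 = 23.9568 m, so the well at 26.3 m is 2.3432 m downgradient of the peak.
√(4πDt) = 64.29 m, giving peak height M/(n_e·A·√(4πDt)) = 0.364/(0.37 × 34.0 × 64.29) = 0.0004501 kg/m³.
(x−vt)²/(4Dt) = (2.3432)²/(4 × 0.681 × 483) = 0.004173; exp(−0.004173) = 0.9958.
C = 0.0004501 × 0.9958 = 0.000448 kg/m³.

0.000448 kg/m³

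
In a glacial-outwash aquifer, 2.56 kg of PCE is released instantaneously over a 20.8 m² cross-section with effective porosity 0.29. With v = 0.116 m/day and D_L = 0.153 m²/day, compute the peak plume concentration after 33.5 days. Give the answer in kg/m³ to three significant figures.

The peak of an instantaneous 1D plume sits at x = vt; there the Gaussian factor is 1 and C_max = M/(n_e·A·√(4πDt)), where n_e·A is the pore area the mass is dissolved in.
√(4πDt) = √(4π × 0.153 × 33.5) = 8.026 m, so C_max = 2.56/(0.29 × 20.8 × 8.026) = 0.0529 kg/m³.

0.0529 kg/m³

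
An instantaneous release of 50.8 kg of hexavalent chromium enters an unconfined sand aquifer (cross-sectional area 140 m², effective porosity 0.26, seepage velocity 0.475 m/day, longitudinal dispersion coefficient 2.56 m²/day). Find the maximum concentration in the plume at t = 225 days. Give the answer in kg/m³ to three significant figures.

0.0164 kg/m³

The peak of an instantaneous 1D plume sits at x = vt; there the Gaussian factor is 1 and C_max = M/(n_e·A·√(4πDt)), where n_e·A is the pore area the mass is dissolved in.
√(4πDt) = √(4π × 2.56 × 225) = 85.08 m, so C_max = 50.8/(0.26 × 140 × 85.08) = 0.0164 kg/m³.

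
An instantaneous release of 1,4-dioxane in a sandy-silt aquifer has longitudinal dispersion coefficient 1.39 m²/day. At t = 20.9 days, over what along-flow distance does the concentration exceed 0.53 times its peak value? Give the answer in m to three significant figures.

The plume is Gaussian with σ = √(2Dt) = √(2 × 1.39 × 20.9) = 7.622 m.
C/C_peak = exp(−Δx²/(2σ²)) = 0.53 ⇒ Δx = σ·√(−2 ln 0.53) = 7.622 × 1.127 = 8.590 m.
Width = 2Δx = 17.2 m.

17.2 m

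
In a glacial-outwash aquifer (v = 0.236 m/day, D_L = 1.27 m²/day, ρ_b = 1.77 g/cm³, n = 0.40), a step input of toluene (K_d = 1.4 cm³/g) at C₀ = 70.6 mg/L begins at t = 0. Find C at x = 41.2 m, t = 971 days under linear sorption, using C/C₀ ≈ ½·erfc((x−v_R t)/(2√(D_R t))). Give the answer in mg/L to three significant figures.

21.7 mg/L

Retardation factor R = 1 + ρ_b·K_d/n = 1 + 1.77 × 1.4/0.40 = 7.195.
Sorption retards both mechanisms: v_R = v/R = 0.03280 m/day, D_R = D/R = 0.1765 m²/day.
v_R·t = 0.03280 × 971 = 31.8488 m; 2√(D_R t) = 26.18 m; argument = (41.2 − 31.8488)/26.18 = 0.3572.
C = C₀ × ½·erfc(0.3572) = 70.6 × 0.3067 = 21.7 mg/L.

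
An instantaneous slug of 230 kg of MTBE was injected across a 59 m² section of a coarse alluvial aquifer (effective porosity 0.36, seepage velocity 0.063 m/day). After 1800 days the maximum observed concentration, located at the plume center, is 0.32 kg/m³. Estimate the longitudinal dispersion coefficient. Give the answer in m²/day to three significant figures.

0.0506 m²/day

At the plume center C_max = M/(n_e·A·√(4πDt)), so D = M²/(4πt·(n_e·A·C_max)²).
n_e·A·C_max = 0.36 × 59 × 0.32 = 6.797 kg/m.
D = 230²/(4π × 1800 × 6.797²) = 0.0506 m²/day.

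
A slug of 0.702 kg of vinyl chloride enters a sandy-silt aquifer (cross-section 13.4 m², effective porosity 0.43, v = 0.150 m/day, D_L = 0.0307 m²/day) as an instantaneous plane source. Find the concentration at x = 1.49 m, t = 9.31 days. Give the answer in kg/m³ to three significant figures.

For an instantaneous plane source, C(x,t) = M/(n_e·A·√(4πDt)) · exp(−(x−vt)²/(4Dt)), with n_e·A the pore (flow) area.
Plume center vt = 0.150 × 9.31 = 1.3965 m, so the well at 1.49 m is 0.0935 m downgradient of the peak.
√(4πDt) = 1.895 m, giving peak height M/(n_e·A·√(4πDt)) = 0.702/(0.43 × 13.4 × 1.895) = 0.06429 kg/m³.
(x−vt)²/(4Dt) = (0.0935)²/(4 × 0.0307 × 9.31) = 0.007647; exp(−0.007647) = 0.9924.
C = 0.06429 × 0.9924 = 0.0638 kg/m³.

0.0638 kg/m³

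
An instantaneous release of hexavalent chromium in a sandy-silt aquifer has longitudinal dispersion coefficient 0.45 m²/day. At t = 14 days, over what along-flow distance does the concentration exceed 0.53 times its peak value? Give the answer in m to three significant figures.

8.00 m

The plume is Gaussian with σ = √(2Dt) = √(2 × 0.45 × 14) = 3.550 m.
C/C_peak = exp(−Δx²/(2σ²)) = 0.53 ⇒ Δx = σ·√(−2 ln 0.53) = 3.550 × 1.127 = 4.001 m.
Width = 2Δx = 8.00 m.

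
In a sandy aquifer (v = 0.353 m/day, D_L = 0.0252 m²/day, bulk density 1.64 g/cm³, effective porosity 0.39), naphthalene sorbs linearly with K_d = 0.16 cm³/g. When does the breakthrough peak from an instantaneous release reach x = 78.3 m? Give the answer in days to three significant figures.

Retardation factor R = 1 + ρ_b·K_d/n = 1 + 1.64 × 0.16/0.39 = 1.673.
Sorption retards both mechanisms: v_R = v/R = 0.2110 m/day, D_R = D/R = 0.01506 m²/day.
Peak time from v_R²t² + 2D_R t − x² = 0: t = (√(D_R² + v_R²x²) − D_R)/v_R².
√(D_R² + v_R²x²) = √(0.01506² + 0.2110² × 78.3²) = 16.52; v_R² = 0.04452.
t = (16.52 − 0.01506)/0.04452 = 371 days.

371 days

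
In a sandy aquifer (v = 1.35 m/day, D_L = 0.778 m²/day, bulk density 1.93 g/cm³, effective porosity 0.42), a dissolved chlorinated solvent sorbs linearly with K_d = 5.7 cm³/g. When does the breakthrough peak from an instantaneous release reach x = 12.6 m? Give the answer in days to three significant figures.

242 days

Retardation factor R = 1 + ρ_b·K_d/n = 1 + 1.93 × 5.7/0.42 = 27.19.
Sorption retards both mechanisms: v_R = v/R = 0.04965 m/day, D_R = D/R = 0.02861 m²/day.
Peak time from v_R²t² + 2D_R t − x² = 0: t = (√(D_R² + v_R²x²) − D_R)/v_R².
√(D_R² + v_R²x²) = √(0.02861² + 0.04965² × 12.6²) = 0.6262; v_R² = 0.002465.
t = (0.6262 − 0.02861)/0.002465 = 242 days.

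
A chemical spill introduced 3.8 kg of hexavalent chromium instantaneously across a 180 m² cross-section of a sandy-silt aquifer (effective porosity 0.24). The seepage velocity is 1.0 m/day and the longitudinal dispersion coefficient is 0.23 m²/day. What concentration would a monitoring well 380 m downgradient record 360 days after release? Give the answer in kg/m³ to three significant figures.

For an instantaneous plane source, C(x,t) = M/(n_e·A·√(4πDt)) · exp(−(x−vt)²/(4Dt)), with n_e·A the pore (flow) area.
Plume center vt = 1.0 × 360 = 360 m, so the well at 380 m is 20 m downgradient of the peak.
√(4πDt) = 32.26 m, giving peak height M/(n_e·A·√(4πDt)) = 3.8/(0.24 × 180 × 32.26) = 0.002727 kg/m³.
(x−vt)²/(4Dt) = (20)²/(4 × 0.23 × 360) = 1.208; exp(−1.208) = 0.2988.
C = 0.002727 × 0.2988 = 0.000815 kg/m³.

0.000815 kg/m³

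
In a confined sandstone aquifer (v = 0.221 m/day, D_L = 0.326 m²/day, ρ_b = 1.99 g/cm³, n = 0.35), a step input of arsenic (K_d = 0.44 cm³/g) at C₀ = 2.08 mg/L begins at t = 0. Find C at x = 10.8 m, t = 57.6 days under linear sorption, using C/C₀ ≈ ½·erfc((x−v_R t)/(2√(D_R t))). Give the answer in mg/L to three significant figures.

0.0298 mg/L

Retardation factor R = 1 + ρ_b·K_d/n = 1 + 1.99 × 0.44/0.35 = 3.502.
Sorption retards both mechanisms: v_R = v/R = 0.06311 m/day, D_R = D/R = 0.09309 m²/day.
v_R·t = 0.06311 × 57.6 = 3.635136 m; 2√(D_R t) = 4.631 m; argument = (10.8 − 3.635136)/4.631 = 1.547.
C = C₀ × ½·erfc(1.547) = 2.08 × 0.01434 = 0.0298 mg/L.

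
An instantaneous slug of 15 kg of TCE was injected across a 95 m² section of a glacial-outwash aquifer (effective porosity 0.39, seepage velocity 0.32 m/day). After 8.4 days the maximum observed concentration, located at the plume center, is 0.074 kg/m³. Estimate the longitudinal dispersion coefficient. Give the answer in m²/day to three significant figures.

0.284 m²/day

At the plume center C_max = M/(n_e·A·√(4πDt)), so D = M²/(4πt·(n_e·A·C_max)²).
n_e·A·C_max = 0.39 × 95 × 0.074 = 2.742 kg/m.
D = 15²/(4π × 8.4 × 2.742²) = 0.284 m²/day.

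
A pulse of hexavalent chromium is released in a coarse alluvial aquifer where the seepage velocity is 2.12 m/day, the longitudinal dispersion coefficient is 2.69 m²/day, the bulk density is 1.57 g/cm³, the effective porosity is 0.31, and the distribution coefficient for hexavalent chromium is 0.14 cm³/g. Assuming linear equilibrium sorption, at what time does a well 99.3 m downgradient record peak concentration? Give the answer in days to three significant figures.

Retardation factor R = 1 + ρ_b·K_d/n = 1 + 1.57 × 0.14/0.31 = 1.709.
Sorption retards both mechanisms: v_R = v/R = 1.240 m/day, D_R = D/R = 1.574 m²/day.
Peak time from v_R²t² + 2D_R t − x² = 0: t = (√(D_R² + v_R²x²) − D_R)/v_R².
√(D_R² + v_R²x²) = √(1.574² + 1.240² × 99.3²) = 123.1; v_R² = 1.538.
t = (123.1 − 1.574)/1.538 = 79.0 days.

79.0 days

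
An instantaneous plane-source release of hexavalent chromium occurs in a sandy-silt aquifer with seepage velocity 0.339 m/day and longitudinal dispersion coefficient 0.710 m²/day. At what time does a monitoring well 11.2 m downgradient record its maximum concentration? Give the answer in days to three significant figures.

For the 1D instantaneous-source solution, setting ∂C/∂t = 0 at fixed x gives v²t² + 2Dt − x² = 0, so t = (√(D² + v²x²) − D)/v².
√(D² + v²x²) = √(0.710² + 0.339² × 11.2²) = 3.863; v² = 0.114921.
t = (3.863 − 0.710)/0.114921 = 27.4 days (vs. the pure-advection estimate x/v = 33.0 d).

27.4 days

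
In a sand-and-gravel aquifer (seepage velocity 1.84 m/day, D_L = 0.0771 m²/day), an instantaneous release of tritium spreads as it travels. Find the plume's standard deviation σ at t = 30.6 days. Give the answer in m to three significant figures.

2.17 m

Dispersive spreading gives a Gaussian with σ² = 2Dt; advection only shifts the center.
σ = √(2 × 0.0771 × 30.6) = 2.17 m.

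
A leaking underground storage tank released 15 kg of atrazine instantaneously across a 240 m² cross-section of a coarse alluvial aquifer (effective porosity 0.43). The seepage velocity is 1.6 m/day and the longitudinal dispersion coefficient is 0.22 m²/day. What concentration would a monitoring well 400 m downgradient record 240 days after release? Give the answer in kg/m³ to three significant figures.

For an instantaneous plane source, C(x,t) = M/(n_e·A·√(4πDt)) · exp(−(x−vt)²/(4Dt)), with n_e·A the pore (flow) area.
Plume center vt = 1.6 × 240 = 384 m, so the well at 400 m is 16 m downgradient of the peak.
√(4πDt) = 25.76 m, giving peak height M/(n_e·A·√(4πDt)) = 15/(0.43 × 240 × 25.76) = 0.005642 kg/m³.
(x−vt)²/(4Dt) = (16)²/(4 × 0.22 × 240) = 1.212; exp(−1.212) = 0.2976.
C = 0.005642 × 0.2976 = 0.00168 kg/m³.

0.00168 kg/m³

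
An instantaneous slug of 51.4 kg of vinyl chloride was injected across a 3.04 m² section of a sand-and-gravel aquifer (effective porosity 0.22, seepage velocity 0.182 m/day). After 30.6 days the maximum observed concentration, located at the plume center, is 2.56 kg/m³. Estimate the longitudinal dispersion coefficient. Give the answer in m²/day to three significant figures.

At the plume center C_max = M/(n_e·A·√(4πDt)), so D = M²/(4πt·(n_e·A·C_max)²).
n_e·A·C_max = 0.22 × 3.04 × 2.56 = 1.712 kg/m.
D = 51.4²/(4π × 30.6 × 1.712²) = 2.34 m²/day.

2.34 m²/day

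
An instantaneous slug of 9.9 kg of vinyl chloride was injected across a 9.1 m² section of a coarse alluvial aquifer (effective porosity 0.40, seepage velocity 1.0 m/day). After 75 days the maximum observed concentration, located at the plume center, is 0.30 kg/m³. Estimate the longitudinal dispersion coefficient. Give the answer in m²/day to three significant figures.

0.0872 m²/day

At the plume center C_max = M/(n_e·A·√(4πDt)), so D = M²/(4πt·(n_e·A·C_max)²).
n_e·A·C_max = 0.40 × 9.1 × 0.30 = 1.092 kg/m.
D = 9.9²/(4π × 75 × 1.092²) = 0.0872 m²/day.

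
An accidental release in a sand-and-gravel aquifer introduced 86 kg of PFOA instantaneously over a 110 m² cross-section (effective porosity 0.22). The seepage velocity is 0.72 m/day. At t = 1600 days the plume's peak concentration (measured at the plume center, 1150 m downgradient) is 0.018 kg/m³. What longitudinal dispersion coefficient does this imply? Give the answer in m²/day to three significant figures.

At the plume center C_max = M/(n_e·A·√(4πDt)), so D = M²/(4πt·(n_e·A·C_max)²).
n_e·A·C_max = 0.22 × 110 × 0.018 = 0.4356 kg/m.
D = 86²/(4π × 1600 × 0.4356²) = 1.94 m²/day.

1.94 m²/day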